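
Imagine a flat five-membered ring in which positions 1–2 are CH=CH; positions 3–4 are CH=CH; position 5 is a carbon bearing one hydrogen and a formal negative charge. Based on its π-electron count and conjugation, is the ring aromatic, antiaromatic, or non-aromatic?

Aromatic

Check conjugation: each doubly-bonded ring atom is sp² with one p-orbital electron; the carbanion's lone pair occupies the p orbital — every position has a p orbital, so the cyclic π system is continuous.
π-electron count: 2 × 2 = 4 from the double-bond units + 2 from the CH(-) atom = 6.
With 6 π electrons (n = 1), the Hückel 4n+2 condition holds.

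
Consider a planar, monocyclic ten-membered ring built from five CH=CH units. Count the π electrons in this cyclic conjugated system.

The p orbitals form a continuous loop: every atom in a ring double bond is sp² and brings one electron to the p orbital. The ring is fully conjugated.
Adding the contributions, 5 × 2 = 10 from the 5 double-bond units.

10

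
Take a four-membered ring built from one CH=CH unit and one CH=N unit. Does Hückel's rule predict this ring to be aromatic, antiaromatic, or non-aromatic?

All ring atoms are sp² and supply a p orbital to the ring (each doubly-bonded ring atom is sp² with one p-orbital electron; each =N– nitrogen is pyridine-type (lone pair in the sp² plane, one electron in the p orbital)); the conjugation is uninterrupted.
π-electron count: 2 × 2 = 4 from the 2 double-bond units.
With 4 = 4·1 π electrons, Hückel's rule classifies the planar ring as antiaromatic.

Antiaromatic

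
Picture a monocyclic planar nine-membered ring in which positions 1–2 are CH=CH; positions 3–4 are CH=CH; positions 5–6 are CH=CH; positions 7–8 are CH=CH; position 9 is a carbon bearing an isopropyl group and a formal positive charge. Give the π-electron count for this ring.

8

Check conjugation: every atom in a ring double bond is sp² and brings one electron to the p orbital; the carbocation has an empty p orbital — every position has a p orbital, so the cyclic π system is continuous.
π-electron count: 4 × 2 = 8 from the double-bond units + 0 from the C(isopropyl)(+) atom = 8.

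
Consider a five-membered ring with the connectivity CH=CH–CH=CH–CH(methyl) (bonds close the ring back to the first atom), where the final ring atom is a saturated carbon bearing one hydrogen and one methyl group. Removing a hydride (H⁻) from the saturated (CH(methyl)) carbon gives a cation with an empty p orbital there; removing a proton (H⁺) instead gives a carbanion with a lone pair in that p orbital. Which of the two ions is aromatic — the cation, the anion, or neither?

The anion

Once that carbon is sp², every ring atom has a p orbital and both ions are fully conjugated.
Cation: 2 × 2 + 0 = 4 π electrons → 4(1), antiaromatic.
Anion: 2 × 2 + 2 = 6 π electrons → 4(1)+2, aromatic.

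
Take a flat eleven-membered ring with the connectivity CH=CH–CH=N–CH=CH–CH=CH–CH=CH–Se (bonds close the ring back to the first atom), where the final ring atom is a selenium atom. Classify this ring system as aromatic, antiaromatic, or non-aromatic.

Check conjugation: each doubly-bonded ring atom is sp² with one p-orbital electron; each sp² =N– keeps its lone pair in-plane and puts one electron into the π system; the selenium donates one lone pair from its p orbital — every position has a p orbital, so the cyclic π system is continuous.
Adding the contributions, 5 × 2 = 10 from the double-bond units + 2 from the Se atom = 12.
12 is a 4n count (n = 3), so the planar conjugated ring is antiaromatic.

Antiaromatic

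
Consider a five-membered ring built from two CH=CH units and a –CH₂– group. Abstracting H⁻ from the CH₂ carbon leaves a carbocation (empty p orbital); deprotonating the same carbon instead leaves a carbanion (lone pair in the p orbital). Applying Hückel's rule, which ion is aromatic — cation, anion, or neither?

The anion

Once that carbon is sp², every ring atom has a p orbital and both ions are fully conjugated.
Cation: 2 × 2 + 0 = 4 π electrons → 4(1), antiaromatic.
Anion: 2 × 2 + 2 = 6 π electrons → 4(1)+2, aromatic.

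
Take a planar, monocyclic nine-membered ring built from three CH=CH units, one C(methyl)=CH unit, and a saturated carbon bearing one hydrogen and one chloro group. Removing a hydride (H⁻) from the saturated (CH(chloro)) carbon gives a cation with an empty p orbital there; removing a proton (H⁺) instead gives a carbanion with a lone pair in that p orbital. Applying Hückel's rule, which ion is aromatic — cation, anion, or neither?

Once that carbon is sp², every ring atom has a p orbital and both ions are fully conjugated.
Cation: 4 × 2 + 0 = 8 π electrons → 4(2), antiaromatic.
Anion: 4 × 2 + 2 = 10 π electrons → 4(2)+2, aromatic.

The anion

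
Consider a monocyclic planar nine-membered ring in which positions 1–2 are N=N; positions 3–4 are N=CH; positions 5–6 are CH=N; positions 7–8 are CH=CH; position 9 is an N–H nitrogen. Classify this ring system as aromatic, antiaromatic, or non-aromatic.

The p orbitals form a continuous loop: every atom in a ring double bond is sp² and brings one electron to the p orbital; each sp² =N– keeps its lone pair in-plane and puts one electron into the π system; the pyrrole-type nitrogen donates its lone pair from the p orbital. The ring is fully conjugated.
π-electron count: 4 × 2 = 8 from the double-bond units + 2 from the NH atom = 10.
Since 10 = 4·2 + 2, the ring meets the 4n+2 criterion.

Aromatic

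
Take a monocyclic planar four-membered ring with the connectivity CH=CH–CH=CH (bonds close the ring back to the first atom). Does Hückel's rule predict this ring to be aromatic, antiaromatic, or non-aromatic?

Antiaromatic

The p orbitals form a continuous loop: every atom in a ring double bond is sp² and brings one electron to the p orbital. The ring is fully conjugated.
Counting π electrons: 2 × 2 = 4 from the 2 double-bond units.
A 4n π count (4, n = 1) in a planar conjugated ring means antiaromatic.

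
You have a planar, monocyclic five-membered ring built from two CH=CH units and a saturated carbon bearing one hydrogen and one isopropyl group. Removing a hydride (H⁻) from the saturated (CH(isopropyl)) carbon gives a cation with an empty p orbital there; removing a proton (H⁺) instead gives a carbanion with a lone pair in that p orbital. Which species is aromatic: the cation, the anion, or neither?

The anion

In either ion the ring is fully conjugated: every atom, including the new sp² carbon, supplies a p orbital.
Cation: 2 × 2 + 0 = 4 π electrons → 4(1), antiaromatic.
Anion: 2 × 2 + 2 = 6 π electrons → 4(1)+2, aromatic.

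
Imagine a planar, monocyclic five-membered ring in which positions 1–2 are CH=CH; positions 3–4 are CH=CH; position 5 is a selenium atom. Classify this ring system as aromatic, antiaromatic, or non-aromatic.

Every ring atom contributes a p orbital perpendicular to the ring (the double-bond atoms are sp², each contributing one p electron; the selenium donates one lone pair from its p orbital), so the π system is cyclic and fully conjugated.
π-electron count: 2 × 2 = 4 from the double-bond units + 2 from the Se atom = 6.
With 6 π electrons (n = 1), the Hückel 4n+2 condition holds.

Aromatic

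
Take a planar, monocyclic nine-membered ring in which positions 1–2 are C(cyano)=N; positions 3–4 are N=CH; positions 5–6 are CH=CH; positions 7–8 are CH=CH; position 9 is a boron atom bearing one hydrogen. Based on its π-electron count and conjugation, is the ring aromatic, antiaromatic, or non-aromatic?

Antiaromatic

Check conjugation: every atom in a ring double bond is sp² and brings one electron to the p orbital; each sp² =N– keeps its lone pair in-plane and puts one electron into the π system; the boron has an empty p orbital — every position has a p orbital, so the cyclic π system is continuous.
π-electron count: 4 × 2 = 8 from the double-bond units + 0 from the BH atom = 8.
With 8 = 4·2 π electrons, Hückel's rule classifies the planar ring as antiaromatic.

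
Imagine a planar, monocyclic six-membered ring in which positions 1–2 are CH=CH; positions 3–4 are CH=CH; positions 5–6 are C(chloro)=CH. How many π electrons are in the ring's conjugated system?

Every ring atom contributes a p orbital perpendicular to the ring (the double-bond atoms are sp², each contributing one p electron), so the π system is cyclic and fully conjugated.
π-electron count: 3 × 2 = 6 from the 3 double-bond units.

6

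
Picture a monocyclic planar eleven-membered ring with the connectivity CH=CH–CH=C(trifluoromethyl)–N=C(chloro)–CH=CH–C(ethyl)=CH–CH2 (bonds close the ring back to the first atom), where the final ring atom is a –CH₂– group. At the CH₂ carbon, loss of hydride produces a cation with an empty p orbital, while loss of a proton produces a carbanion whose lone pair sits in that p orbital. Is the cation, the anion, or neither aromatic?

Both ions have a continuous loop of p orbitals — each ring atom is sp².
Cation: 5 × 2 + 0 = 10 π electrons → 4(2)+2, aromatic.
Anion: 5 × 2 + 2 = 12 π electrons → 4(3), antiaromatic.

The cation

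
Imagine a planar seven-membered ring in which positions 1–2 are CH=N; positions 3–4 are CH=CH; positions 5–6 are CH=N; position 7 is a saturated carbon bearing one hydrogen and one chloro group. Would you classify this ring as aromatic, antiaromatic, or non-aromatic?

Non-aromatic

At the CH(chloro) position, that saturated carbon is sp³ and has no p orbital in the ring π system; the ring's p-orbital overlap is broken there.
Broken conjugation rules out both aromaticity and antiaromaticity.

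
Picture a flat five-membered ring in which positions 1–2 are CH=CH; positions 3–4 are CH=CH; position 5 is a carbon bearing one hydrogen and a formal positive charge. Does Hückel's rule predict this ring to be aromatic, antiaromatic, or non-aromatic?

Antiaromatic

The p orbitals form a continuous loop: every atom in a ring double bond is sp² and brings one electron to the p orbital; the carbocation has an empty p orbital. The ring is fully conjugated.
π-electron count: 2 × 2 = 4 from the double-bond units + 0 from the CH(+) atom = 4.
4 = 4(1); a planar, fully conjugated 4n system is antiaromatic.
This is the cyclopentadienyl cation.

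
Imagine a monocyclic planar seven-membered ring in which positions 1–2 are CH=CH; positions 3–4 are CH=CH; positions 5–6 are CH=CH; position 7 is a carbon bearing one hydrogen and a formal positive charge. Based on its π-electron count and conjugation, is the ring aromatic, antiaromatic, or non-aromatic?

Aromatic

All ring atoms are sp² and supply a p orbital to the ring (the double-bond atoms are sp², each contributing one p electron; the carbocation has an empty p orbital); the conjugation is uninterrupted.
Adding the contributions, 3 × 2 = 6 from the double-bond units + 0 from the CH(+) atom = 6.
That gives a 4n+2 count (6, n = 1).
This is the tropylium cation.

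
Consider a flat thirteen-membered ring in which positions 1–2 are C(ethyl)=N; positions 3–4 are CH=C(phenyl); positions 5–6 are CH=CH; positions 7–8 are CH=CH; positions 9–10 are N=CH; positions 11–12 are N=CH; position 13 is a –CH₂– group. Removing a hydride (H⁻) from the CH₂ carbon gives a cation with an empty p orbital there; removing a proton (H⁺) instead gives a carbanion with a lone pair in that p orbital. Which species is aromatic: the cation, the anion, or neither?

The anion

Both ions have a continuous loop of p orbitals — each ring atom is sp².
Cation: 6 × 2 + 0 = 12 π electrons → 4(3), antiaromatic.
Anion: 6 × 2 + 2 = 14 π electrons → 4(3)+2, aromatic.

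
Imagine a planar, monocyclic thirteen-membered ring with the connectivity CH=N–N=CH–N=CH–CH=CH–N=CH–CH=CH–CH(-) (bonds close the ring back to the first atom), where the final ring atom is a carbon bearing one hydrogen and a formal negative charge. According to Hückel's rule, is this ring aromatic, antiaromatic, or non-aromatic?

Check conjugation: every atom in a ring double bond is sp² and brings one electron to the p orbital; each sp² =N– keeps its lone pair in-plane and puts one electron into the π system; the carbanion's lone pair occupies the p orbital — every position has a p orbital, so the cyclic π system is continuous.
Adding the contributions, 6 × 2 = 12 from the double-bond units + 2 from the CH(-) atom = 14.
Since 14 = 4·3 + 2, the ring meets the 4n+2 criterion.

Aromatic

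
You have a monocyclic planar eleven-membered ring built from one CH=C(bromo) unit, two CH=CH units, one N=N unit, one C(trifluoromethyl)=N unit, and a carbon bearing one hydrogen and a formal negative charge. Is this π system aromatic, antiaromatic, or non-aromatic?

Antiaromatic

The p orbitals form a continuous loop: each doubly-bonded ring atom is sp² with one p-orbital electron; each sp² =N– keeps its lone pair in-plane and puts one electron into the π system; the carbanion's lone pair occupies the p orbital. The ring is fully conjugated.
Tallying contributions gives 5 × 2 = 10 from the double-bond units + 2 from the CH(-) atom = 12.
A 4n π count (12, n = 3) in a planar conjugated ring means antiaromatic.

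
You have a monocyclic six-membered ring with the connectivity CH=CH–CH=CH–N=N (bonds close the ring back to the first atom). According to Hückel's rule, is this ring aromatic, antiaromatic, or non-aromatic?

Aromatic

The p orbitals form a continuous loop: each doubly-bonded ring atom is sp² with one p-orbital electron; the doubly-bonded nitrogens are pyridine-type — their lone pairs lie in the ring plane, leaving one electron in the p orbital. The ring is fully conjugated.
Adding the contributions, 3 × 2 = 6 from the 3 double-bond units.
That gives a 4n+2 count (6, n = 1).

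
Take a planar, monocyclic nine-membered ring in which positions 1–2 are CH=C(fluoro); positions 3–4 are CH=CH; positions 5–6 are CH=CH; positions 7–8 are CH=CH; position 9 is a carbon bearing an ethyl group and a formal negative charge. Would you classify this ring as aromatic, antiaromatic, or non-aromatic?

Aromatic

Check conjugation: every atom in a ring double bond is sp² and brings one electron to the p orbital; the carbanion's lone pair occupies the p orbital — every position has a p orbital, so the cyclic π system is continuous.
Adding the contributions, 4 × 2 = 8 from the double-bond units + 2 from the C(ethyl)(-) atom = 10.
With 10 π electrons (n = 2), the Hückel 4n+2 condition holds.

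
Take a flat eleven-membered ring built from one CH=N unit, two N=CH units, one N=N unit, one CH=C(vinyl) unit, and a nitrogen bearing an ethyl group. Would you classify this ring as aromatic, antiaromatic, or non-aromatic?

Antiaromatic

Every ring atom contributes a p orbital perpendicular to the ring (every atom in a ring double bond is sp² and brings one electron to the p orbital; each =N– nitrogen is pyridine-type (lone pair in the sp² plane, one electron in the p orbital); the pyrrole-type nitrogen donates its lone pair from the p orbital), so the π system is cyclic and fully conjugated.
π-electron count: 5 × 2 = 10 from the double-bond units + 2 from the N(ethyl) atom = 12.
With 12 = 4·3 π electrons, Hückel's rule classifies the planar ring as antiaromatic.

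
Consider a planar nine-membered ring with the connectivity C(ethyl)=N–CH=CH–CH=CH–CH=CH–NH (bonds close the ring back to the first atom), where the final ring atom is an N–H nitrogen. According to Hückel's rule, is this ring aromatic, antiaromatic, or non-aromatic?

Aromatic

The p orbitals form a continuous loop: each doubly-bonded ring atom is sp² with one p-orbital electron; each sp² =N– keeps its lone pair in-plane and puts one electron into the π system; the pyrrole-type nitrogen donates its lone pair from the p orbital. The ring is fully conjugated.
Tallying contributions gives 4 × 2 = 8 from the double-bond units + 2 from the NH atom = 10.
Since 10 = 4·2 + 2, the ring meets the 4n+2 criterion.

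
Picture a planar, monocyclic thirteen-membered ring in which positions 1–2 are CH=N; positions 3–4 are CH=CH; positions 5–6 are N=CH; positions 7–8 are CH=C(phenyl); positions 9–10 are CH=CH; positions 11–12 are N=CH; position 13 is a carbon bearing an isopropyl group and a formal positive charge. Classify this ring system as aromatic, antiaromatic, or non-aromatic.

Antiaromatic

All ring atoms are sp² and supply a p orbital to the ring (each doubly-bonded ring atom is sp² with one p-orbital electron; each =N– nitrogen is pyridine-type (lone pair in the sp² plane, one electron in the p orbital); the carbocation has an empty p orbital); the conjugation is uninterrupted.
Adding the contributions, 6 × 2 = 12 from the double-bond units + 0 from the C(isopropyl)(+) atom = 12.
12 is a 4n count (n = 3), so the planar conjugated ring is antiaromatic.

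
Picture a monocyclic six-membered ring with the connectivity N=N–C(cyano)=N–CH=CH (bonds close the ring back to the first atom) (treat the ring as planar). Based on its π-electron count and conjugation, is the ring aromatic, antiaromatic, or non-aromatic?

Aromatic

All ring atoms are sp² and supply a p orbital to the ring (the double-bond atoms are sp², each contributing one p electron; each =N– nitrogen is pyridine-type (lone pair in the sp² plane, one electron in the p orbital)); the conjugation is uninterrupted.
Tallying contributions gives 3 × 2 = 6 from the 3 double-bond units.
Since 6 = 4·1 + 2, the ring meets the 4n+2 criterion.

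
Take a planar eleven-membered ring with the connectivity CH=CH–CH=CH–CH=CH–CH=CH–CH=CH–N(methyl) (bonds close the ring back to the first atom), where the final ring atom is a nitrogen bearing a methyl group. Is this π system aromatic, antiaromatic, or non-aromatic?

The p orbitals form a continuous loop: each doubly-bonded ring atom is sp² with one p-orbital electron; the pyrrole-type nitrogen donates its lone pair from the p orbital. The ring is fully conjugated.
Adding the contributions, 5 × 2 = 10 from the double-bond units + 2 from the N(methyl) atom = 12.
A 4n π count (12, n = 3) in a planar conjugated ring means antiaromatic.

Antiaromatic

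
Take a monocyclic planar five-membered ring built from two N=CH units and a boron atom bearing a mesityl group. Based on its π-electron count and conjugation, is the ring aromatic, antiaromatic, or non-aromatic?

Antiaromatic

Every ring atom contributes a p orbital perpendicular to the ring (each doubly-bonded ring atom is sp² with one p-orbital electron; the doubly-bonded nitrogens are pyridine-type — their lone pairs lie in the ring plane, leaving one electron in the p orbital; the boron has an empty p orbital), so the π system is cyclic and fully conjugated.
Tallying contributions gives 2 × 2 = 4 from the double-bond units + 0 from the B(mesityl) atom = 4.
A 4n π count (4, n = 1) in a planar conjugated ring means antiaromatic.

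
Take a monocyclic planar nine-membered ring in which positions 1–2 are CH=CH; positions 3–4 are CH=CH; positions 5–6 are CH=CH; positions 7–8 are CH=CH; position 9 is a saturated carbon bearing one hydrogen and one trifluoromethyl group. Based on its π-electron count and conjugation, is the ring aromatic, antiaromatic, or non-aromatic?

Non-aromatic

Because that saturated carbon is sp³ and has no p orbital in the ring π system at the CH(trifluoromethyl) position, the π system cannot extend all the way around the ring.
Hückel's rule only applies to fully conjugated rings, so this one is simply non-aromatic.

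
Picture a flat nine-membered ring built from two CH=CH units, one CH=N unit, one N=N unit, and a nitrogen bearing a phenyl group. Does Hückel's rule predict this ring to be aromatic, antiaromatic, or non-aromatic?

All ring atoms are sp² and supply a p orbital to the ring (each doubly-bonded ring atom is sp² with one p-orbital electron; the doubly-bonded nitrogens are pyridine-type — their lone pairs lie in the ring plane, leaving one electron in the p orbital; the pyrrole-type nitrogen donates its lone pair from the p orbital); the conjugation is uninterrupted.
Adding the contributions, 4 × 2 = 8 from the double-bond units + 2 from the N(phenyl) atom = 10.
Since 10 = 4·2 + 2, the ring meets the 4n+2 criterion.

Aromatic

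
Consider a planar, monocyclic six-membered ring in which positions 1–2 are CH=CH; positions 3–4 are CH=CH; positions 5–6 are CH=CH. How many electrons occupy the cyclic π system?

Every ring atom contributes a p orbital perpendicular to the ring (the double-bond atoms are sp², each contributing one p electron), so the π system is cyclic and fully conjugated.
π-electron count: 3 × 2 = 6 from the 3 double-bond units.

6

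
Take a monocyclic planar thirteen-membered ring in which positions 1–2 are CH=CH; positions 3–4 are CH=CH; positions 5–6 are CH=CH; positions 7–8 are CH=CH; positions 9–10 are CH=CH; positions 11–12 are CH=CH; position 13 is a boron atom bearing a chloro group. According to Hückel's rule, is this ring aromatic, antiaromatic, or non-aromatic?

The p orbitals form a continuous loop: the double-bond atoms are sp², each contributing one p electron; the boron has an empty p orbital. The ring is fully conjugated.
Adding the contributions, 6 × 2 = 12 from the double-bond units + 0 from the B(chloro) atom = 12.
12 = 4(3); a planar, fully conjugated 4n system is antiaromatic.

Antiaromatic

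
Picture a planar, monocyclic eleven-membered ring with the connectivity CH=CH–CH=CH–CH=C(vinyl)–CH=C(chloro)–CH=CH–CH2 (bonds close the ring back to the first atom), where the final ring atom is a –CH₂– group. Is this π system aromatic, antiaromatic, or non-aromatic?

The CH2 carbon is saturated: the tetrahedral CH₂ carbon is sp³ and has no p orbital in the ring π system. Conjugation is not continuous around the ring.
Hückel's rule only applies to fully conjugated rings, so this one is simply non-aromatic.

Non-aromatic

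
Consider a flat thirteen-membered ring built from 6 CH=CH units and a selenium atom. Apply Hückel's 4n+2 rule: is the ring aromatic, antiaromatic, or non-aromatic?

Aromatic

Check conjugation: the double-bond atoms are sp², each contributing one p electron; the selenium donates one lone pair from its p orbital — every position has a p orbital, so the cyclic π system is continuous.
Tallying contributions gives 6 × 2 = 12 from the double-bond units + 2 from the Se atom = 14.
That gives a 4n+2 count (14, n = 3).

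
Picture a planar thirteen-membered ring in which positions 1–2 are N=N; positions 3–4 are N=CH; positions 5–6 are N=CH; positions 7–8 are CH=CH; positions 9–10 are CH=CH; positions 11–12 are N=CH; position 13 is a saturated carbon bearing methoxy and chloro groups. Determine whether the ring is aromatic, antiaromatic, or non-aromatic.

The C(methoxy)(chloro) carbon is saturated: that saturated carbon is sp³ and has no p orbital in the ring π system. Conjugation is not continuous around the ring.
Hückel's rule only applies to fully conjugated rings, so this one is simply non-aromatic.

Non-aromatic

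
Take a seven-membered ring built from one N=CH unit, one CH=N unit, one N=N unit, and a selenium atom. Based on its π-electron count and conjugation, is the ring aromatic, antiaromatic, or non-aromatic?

Check conjugation: the double-bond atoms are sp², each contributing one p electron; each sp² =N– keeps its lone pair in-plane and puts one electron into the π system; the selenium donates one lone pair from its p orbital — every position has a p orbital, so the cyclic π system is continuous.
Tallying contributions gives 3 × 2 = 6 from the double-bond units + 2 from the Se atom = 8.
8 is a 4n count (n = 2), so the planar conjugated ring is antiaromatic.

Antiaromatic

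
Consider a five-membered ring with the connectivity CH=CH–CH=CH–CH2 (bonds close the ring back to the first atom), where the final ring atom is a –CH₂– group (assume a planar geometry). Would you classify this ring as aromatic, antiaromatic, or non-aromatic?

At the CH2 position, the tetrahedral CH₂ carbon is sp³ and has no p orbital in the ring π system; the ring's p-orbital overlap is broken there.
A ring that is not fully conjugated cannot be aromatic or antiaromatic regardless of its π-electron count.

Non-aromatic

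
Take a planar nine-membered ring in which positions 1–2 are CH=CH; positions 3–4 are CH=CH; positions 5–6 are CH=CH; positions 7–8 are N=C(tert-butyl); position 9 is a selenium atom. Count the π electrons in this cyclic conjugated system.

All ring atoms are sp² and supply a p orbital to the ring (every atom in a ring double bond is sp² and brings one electron to the p orbital; each sp² =N– keeps its lone pair in-plane and puts one electron into the π system; the selenium donates one lone pair from its p orbital); the conjugation is uninterrupted.
Adding the contributions, 4 × 2 = 8 from the double-bond units + 2 from the Se atom = 10.

10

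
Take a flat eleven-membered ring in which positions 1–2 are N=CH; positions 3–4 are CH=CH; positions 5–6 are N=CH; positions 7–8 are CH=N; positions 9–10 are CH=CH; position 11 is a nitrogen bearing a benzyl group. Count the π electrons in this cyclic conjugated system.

The p orbitals form a continuous loop: the double-bond atoms are sp², each contributing one p electron; the doubly-bonded nitrogens are pyridine-type — their lone pairs lie in the ring plane, leaving one electron in the p orbital; the pyrrole-type nitrogen donates its lone pair from the p orbital. The ring is fully conjugated.
Adding the contributions, 5 × 2 = 10 from the double-bond units + 2 from the N(benzyl) atom = 12.

12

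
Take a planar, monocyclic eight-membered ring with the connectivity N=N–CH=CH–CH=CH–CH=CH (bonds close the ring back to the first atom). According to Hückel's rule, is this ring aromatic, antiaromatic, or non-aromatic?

Antiaromatic

All ring atoms are sp² and supply a p orbital to the ring (every atom in a ring double bond is sp² and brings one electron to the p orbital; each =N– nitrogen is pyridine-type (lone pair in the sp² plane, one electron in the p orbital)); the conjugation is uninterrupted.
Counting π electrons: 4 × 2 = 8 from the 4 double-bond units.
A 4n π count (8, n = 2) in a planar conjugated ring means antiaromatic.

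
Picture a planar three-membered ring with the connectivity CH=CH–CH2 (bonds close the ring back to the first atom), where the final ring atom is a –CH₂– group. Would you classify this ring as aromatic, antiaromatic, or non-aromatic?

The CH2 position has four σ bonds — the tetrahedral CH₂ carbon is sp³ and has no p orbital in the ring π system — so the cyclic conjugation is interrupted.
Without a continuous loop of overlapping p orbitals the Hückel electron count never comes into play.

Non-aromatic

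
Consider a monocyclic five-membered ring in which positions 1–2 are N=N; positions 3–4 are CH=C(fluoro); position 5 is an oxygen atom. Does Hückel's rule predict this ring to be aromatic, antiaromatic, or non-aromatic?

Aromatic

Check conjugation: each doubly-bonded ring atom is sp² with one p-orbital electron; the doubly-bonded nitrogens are pyridine-type — their lone pairs lie in the ring plane, leaving one electron in the p orbital; the oxygen donates one lone pair from its p orbital — every position has a p orbital, so the cyclic π system is continuous.
Adding the contributions, 2 × 2 = 4 from the double-bond units + 2 from the O atom = 6.
6 = 4(1) + 2, which satisfies Hückel's 4n+2 rule.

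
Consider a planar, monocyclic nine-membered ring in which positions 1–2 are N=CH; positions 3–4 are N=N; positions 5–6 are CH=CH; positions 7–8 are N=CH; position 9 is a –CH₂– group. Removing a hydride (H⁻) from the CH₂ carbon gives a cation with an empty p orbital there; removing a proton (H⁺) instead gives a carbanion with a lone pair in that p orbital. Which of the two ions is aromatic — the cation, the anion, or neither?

The anion

Both ions have a continuous loop of p orbitals — each ring atom is sp².
Cation: 4 × 2 + 0 = 8 π electrons → 4(2), antiaromatic.
Anion: 4 × 2 + 2 = 10 π electrons → 4(2)+2, aromatic.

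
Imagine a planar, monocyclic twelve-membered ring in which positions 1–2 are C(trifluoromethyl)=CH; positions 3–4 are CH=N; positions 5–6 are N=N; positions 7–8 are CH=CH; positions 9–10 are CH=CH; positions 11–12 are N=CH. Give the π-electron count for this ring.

12

Check conjugation: every atom in a ring double bond is sp² and brings one electron to the p orbital; each sp² =N– keeps its lone pair in-plane and puts one electron into the π system — every position has a p orbital, so the cyclic π system is continuous.
Counting π electrons: 6 × 2 = 12 from the 6 double-bond units.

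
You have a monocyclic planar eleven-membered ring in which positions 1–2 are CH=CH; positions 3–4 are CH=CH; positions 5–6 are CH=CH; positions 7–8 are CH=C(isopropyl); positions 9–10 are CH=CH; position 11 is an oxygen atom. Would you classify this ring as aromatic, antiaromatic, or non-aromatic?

Antiaromatic

Check conjugation: each doubly-bonded ring atom is sp² with one p-orbital electron; the oxygen donates one lone pair from its p orbital — every position has a p orbital, so the cyclic π system is continuous.
Adding the contributions, 5 × 2 = 10 from the double-bond units + 2 from the O atom = 12.
With 12 = 4·3 π electrons, Hückel's rule classifies the planar ring as antiaromatic.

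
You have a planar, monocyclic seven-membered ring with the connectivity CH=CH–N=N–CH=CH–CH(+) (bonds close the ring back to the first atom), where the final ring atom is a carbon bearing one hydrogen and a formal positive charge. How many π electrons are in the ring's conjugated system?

6

All ring atoms are sp² and supply a p orbital to the ring (every atom in a ring double bond is sp² and brings one electron to the p orbital; each sp² =N– keeps its lone pair in-plane and puts one electron into the π system; the carbocation has an empty p orbital); the conjugation is uninterrupted.
π-electron count: 3 × 2 = 6 from the double-bond units + 0 from the CH(+) atom = 6.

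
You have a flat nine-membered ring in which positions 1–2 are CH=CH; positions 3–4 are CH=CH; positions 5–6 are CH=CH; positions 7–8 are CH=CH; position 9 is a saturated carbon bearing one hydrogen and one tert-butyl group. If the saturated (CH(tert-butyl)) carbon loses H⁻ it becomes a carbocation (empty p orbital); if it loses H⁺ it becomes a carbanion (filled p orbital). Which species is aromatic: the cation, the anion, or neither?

In either ion the ring is fully conjugated: every atom, including the new sp² carbon, supplies a p orbital.
Cation: 4 × 2 + 0 = 8 π electrons → 4(2), antiaromatic.
Anion: 4 × 2 + 2 = 10 π electrons → 4(2)+2, aromatic.

The anion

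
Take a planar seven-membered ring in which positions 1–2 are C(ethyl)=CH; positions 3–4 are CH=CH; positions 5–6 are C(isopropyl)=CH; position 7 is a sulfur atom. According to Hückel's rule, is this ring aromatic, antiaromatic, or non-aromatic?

Antiaromatic

The p orbitals form a continuous loop: every atom in a ring double bond is sp² and brings one electron to the p orbital; the sulfur donates one lone pair from its p orbital. The ring is fully conjugated.
Counting π electrons: 3 × 2 = 6 from the double-bond units + 2 from the S atom = 8.
A 4n π count (8, n = 2) in a planar conjugated ring means antiaromatic.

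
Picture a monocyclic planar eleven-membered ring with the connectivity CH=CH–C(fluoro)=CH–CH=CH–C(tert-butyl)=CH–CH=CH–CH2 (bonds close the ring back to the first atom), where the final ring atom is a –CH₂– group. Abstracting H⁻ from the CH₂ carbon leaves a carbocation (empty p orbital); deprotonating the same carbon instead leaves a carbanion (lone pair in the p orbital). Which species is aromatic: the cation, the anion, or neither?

In both ions every ring atom is sp² and contributes a p orbital, so both rings are fully conjugated.
Cation: 5 × 2 + 0 = 10 π electrons → 4(2)+2, aromatic.
Anion: 5 × 2 + 2 = 12 π electrons → 4(3), antiaromatic.

The cation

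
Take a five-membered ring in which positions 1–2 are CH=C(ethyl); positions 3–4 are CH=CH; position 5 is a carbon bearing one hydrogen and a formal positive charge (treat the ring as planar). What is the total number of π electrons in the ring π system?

Check conjugation: every atom in a ring double bond is sp² and brings one electron to the p orbital; the carbocation has an empty p orbital — every position has a p orbital, so the cyclic π system is continuous.
Adding the contributions, 2 × 2 = 4 from the double-bond units + 0 from the CH(+) atom = 4.

4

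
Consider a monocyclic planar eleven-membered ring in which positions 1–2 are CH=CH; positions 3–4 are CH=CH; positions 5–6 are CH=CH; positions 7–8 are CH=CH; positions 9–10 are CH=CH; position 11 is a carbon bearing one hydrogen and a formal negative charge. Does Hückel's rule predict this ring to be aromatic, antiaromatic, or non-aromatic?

Every ring atom contributes a p orbital perpendicular to the ring (each doubly-bonded ring atom is sp² with one p-orbital electron; the carbanion's lone pair occupies the p orbital), so the π system is cyclic and fully conjugated.
Counting π electrons: 5 × 2 = 10 from the double-bond units + 2 from the CH(-) atom = 12.
12 = 4(3); a planar, fully conjugated 4n system is antiaromatic.

Antiaromatic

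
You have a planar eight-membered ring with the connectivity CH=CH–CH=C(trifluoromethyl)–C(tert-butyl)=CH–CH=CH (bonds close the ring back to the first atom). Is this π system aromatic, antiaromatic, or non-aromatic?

All ring atoms are sp² and supply a p orbital to the ring (the double-bond atoms are sp², each contributing one p electron); the conjugation is uninterrupted.
Counting π electrons: 4 × 2 = 8 from the 4 double-bond units.
With 8 = 4·2 π electrons, Hückel's rule classifies the planar ring as antiaromatic.

Antiaromatic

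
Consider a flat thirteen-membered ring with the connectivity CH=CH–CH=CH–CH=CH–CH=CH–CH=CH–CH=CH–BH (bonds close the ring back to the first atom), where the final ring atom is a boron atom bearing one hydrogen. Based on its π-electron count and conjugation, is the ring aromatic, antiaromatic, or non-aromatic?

Antiaromatic

Check conjugation: every atom in a ring double bond is sp² and brings one electron to the p orbital; the boron has an empty p orbital — every position has a p orbital, so the cyclic π system is continuous.
Tallying contributions gives 6 × 2 = 12 from the double-bond units + 0 from the BH atom = 12.
With 12 = 4·3 π electrons, Hückel's rule classifies the planar ring as antiaromatic.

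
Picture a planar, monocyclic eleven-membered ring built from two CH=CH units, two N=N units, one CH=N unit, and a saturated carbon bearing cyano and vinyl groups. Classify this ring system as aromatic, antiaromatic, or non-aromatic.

Because that saturated carbon is sp³ and has no p orbital in the ring π system at the C(cyano)(vinyl) position, the π system cannot extend all the way around the ring.
Without a continuous loop of overlapping p orbitals the Hückel electron count never comes into play.

Non-aromatic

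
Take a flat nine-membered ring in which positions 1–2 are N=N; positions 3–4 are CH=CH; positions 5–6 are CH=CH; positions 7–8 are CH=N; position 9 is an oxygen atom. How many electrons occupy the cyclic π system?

10

All ring atoms are sp² and supply a p orbital to the ring (each doubly-bonded ring atom is sp² with one p-orbital electron; each =N– nitrogen is pyridine-type (lone pair in the sp² plane, one electron in the p orbital); the oxygen donates one lone pair from its p orbital); the conjugation is uninterrupted.
Counting π electrons: 4 × 2 = 8 from the double-bond units + 2 from the O atom = 10.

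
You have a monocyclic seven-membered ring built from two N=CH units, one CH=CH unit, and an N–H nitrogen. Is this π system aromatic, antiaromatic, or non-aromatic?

All ring atoms are sp² and supply a p orbital to the ring (the double-bond atoms are sp², each contributing one p electron; each sp² =N– keeps its lone pair in-plane and puts one electron into the π system; the pyrrole-type nitrogen donates its lone pair from the p orbital); the conjugation is uninterrupted.
Tallying contributions gives 3 × 2 = 6 from the double-bond units + 2 from the NH atom = 8.
A 4n π count (8, n = 2) in a planar conjugated ring means antiaromatic.

Antiaromatic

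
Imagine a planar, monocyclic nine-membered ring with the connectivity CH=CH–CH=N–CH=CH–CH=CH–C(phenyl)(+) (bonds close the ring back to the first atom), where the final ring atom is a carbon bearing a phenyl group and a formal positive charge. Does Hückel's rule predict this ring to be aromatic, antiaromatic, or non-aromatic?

Check conjugation: the double-bond atoms are sp², each contributing one p electron; each =N– nitrogen is pyridine-type (lone pair in the sp² plane, one electron in the p orbital); the carbocation has an empty p orbital — every position has a p orbital, so the cyclic π system is continuous.
Adding the contributions, 4 × 2 = 8 from the double-bond units + 0 from the C(phenyl)(+) atom = 8.
A 4n π count (8, n = 2) in a planar conjugated ring means antiaromatic.

Antiaromatic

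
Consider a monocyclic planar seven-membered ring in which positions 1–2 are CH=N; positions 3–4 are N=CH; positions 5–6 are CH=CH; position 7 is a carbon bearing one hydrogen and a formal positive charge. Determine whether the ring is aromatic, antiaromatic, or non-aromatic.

Aromatic

Check conjugation: every atom in a ring double bond is sp² and brings one electron to the p orbital; each =N– nitrogen is pyridine-type (lone pair in the sp² plane, one electron in the p orbital); the carbocation has an empty p orbital — every position has a p orbital, so the cyclic π system is continuous.
Adding the contributions, 3 × 2 = 6 from the double-bond units + 0 from the CH(+) atom = 6.
6 = 4(1) + 2, which satisfies Hückel's 4n+2 rule.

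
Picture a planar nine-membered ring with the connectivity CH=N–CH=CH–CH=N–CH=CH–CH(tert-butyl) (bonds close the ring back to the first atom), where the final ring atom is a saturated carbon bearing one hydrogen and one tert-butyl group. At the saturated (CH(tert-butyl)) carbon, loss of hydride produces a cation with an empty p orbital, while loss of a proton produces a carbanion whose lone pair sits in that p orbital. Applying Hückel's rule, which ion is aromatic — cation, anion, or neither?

The anion

Both ions have a continuous loop of p orbitals — each ring atom is sp².
Cation: 4 × 2 + 0 = 8 π electrons → 4(2), antiaromatic.
Anion: 4 × 2 + 2 = 10 π electrons → 4(2)+2, aromatic.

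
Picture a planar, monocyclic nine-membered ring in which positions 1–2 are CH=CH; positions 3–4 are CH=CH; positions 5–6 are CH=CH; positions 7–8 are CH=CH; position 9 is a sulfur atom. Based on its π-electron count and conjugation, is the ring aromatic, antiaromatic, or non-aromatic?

The p orbitals form a continuous loop: the double-bond atoms are sp², each contributing one p electron; the sulfur donates one lone pair from its p orbital. The ring is fully conjugated.
Adding the contributions, 4 × 2 = 8 from the double-bond units + 2 from the S atom = 10.
With 10 π electrons (n = 2), the Hückel 4n+2 condition holds.

Aromatic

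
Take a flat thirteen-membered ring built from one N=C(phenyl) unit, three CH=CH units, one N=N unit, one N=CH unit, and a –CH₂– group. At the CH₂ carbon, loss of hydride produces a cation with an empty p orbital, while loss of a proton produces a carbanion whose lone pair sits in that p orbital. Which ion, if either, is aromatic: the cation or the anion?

In either ion the ring is fully conjugated: every atom, including the new sp² carbon, supplies a p orbital.
Cation: 6 × 2 + 0 = 12 π electrons → 4(3), antiaromatic.
Anion: 6 × 2 + 2 = 14 π electrons → 4(3)+2, aromatic.

The anion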